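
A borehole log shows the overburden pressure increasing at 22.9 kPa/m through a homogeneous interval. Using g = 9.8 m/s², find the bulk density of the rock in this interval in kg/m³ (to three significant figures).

2340 kg/m³

ρ = (dP/dz)/g = 22.9 kPa/m / 9.8 m/s² = 22900 Pa/m / 9.8 m/s² = 2336.7 kg/m³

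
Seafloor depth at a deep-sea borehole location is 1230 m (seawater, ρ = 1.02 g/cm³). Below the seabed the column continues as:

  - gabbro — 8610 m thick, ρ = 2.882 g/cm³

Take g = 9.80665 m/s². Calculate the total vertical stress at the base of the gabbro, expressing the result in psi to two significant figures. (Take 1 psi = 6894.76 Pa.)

37000 psi

seawater: 1020 kg/m³ × 9.80665 m/s² × 1230 m = 1.230×10^7 Pa = 1784 psi
gabbro: 2882 kg/m³ × 9.80665 m/s² × 8610 m = 2.433×10^8 Pa = 35294 psi
Total = 1784 + 35294 = 37078 psi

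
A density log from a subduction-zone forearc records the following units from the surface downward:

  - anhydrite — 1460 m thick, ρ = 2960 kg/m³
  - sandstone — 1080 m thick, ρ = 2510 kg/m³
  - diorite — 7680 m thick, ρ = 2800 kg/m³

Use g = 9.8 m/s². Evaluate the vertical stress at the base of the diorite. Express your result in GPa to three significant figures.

0.280 GPa

anhydrite: 2960 kg/m³ × 9.8 m/s² × 1460 m = 4.235×10^7 Pa = 0.04235 GPa
sandstone: 2510 kg/m³ × 9.8 m/s² × 1080 m = 2.657×10^7 Pa = 0.02657 GPa
diorite: 2800 kg/m³ × 9.8 m/s² × 7680 m = 2.107×10^8 Pa = 0.2107 GPa
Total = 0.04235 + 0.02657 + 0.2107 = 0.27966 GPa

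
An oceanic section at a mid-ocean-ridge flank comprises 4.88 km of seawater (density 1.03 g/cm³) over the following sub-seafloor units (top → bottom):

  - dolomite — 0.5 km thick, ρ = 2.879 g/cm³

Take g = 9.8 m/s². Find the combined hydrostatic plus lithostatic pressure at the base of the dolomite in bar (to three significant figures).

634 bar

seawater: 1030 kg/m³ × 9.8 m/s² × 4880 m = 4.926×10^7 Pa = 492.6 bar
dolomite: 2879 kg/m³ × 9.8 m/s² × 500 m = 1.411×10^7 Pa = 141.1 bar
Total = 492.6 + 141.1 = 633.66 bar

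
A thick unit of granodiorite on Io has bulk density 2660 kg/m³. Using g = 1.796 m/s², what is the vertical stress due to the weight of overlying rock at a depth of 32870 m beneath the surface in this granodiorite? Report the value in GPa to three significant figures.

granodiorite: 2660 kg/m³ × 1.796 m/s² × 32870 m = 1.570×10^8 Pa = 0.1570 GPa

0.157 GPa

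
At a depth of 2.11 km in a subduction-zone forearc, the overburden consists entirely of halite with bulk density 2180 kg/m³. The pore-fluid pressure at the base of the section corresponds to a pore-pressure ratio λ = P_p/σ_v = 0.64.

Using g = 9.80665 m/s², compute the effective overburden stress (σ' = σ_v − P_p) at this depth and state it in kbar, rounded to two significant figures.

0.16 kbar

Overburden (lithostatic) stress σ_v:
halite: 2180 kg/m³ × 9.80665 m/s² × 2110 m = 4.511×10^7 Pa = 45.11 MPa
Pore pressure P_p = λ·σ_v = 0.64 × 45.11 MPa = 28.87 MPa
Effective stress σ' = σ_v − P_p = 45.11 − 28.87 = 16.239 MPa = 0.16239 kbar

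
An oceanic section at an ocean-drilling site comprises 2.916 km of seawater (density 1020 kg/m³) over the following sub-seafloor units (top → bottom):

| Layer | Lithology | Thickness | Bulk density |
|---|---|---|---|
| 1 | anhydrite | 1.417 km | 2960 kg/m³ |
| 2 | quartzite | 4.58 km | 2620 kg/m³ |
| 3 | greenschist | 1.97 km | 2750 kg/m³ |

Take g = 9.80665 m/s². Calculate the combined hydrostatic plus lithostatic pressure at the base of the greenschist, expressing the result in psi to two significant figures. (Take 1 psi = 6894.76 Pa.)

35000 psi

seawater: 1020 kg/m³ × 9.80665 m/s² × 2916 m = 2.917×10^7 Pa = 4230 psi
anhydrite: 2960 kg/m³ × 9.80665 m/s² × 1417 m = 4.113×10^7 Pa = 5966 psi
quartzite: 2620 kg/m³ × 9.80665 m/s² × 4580 m = 1.177×10^8 Pa = 17067 psi
greenschist: 2750 kg/m³ × 9.80665 m/s² × 1970 m = 5.313×10^7 Pa = 7705 psi
Total = 4230 + 5966 + 17067 + 7705 = 34969 psi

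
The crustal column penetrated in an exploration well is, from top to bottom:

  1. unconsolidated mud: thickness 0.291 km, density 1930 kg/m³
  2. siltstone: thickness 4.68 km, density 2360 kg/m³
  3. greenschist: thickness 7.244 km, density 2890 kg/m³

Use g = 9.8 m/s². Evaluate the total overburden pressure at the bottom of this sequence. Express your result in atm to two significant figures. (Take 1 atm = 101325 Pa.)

unconsolidated mud: 1930 kg/m³ × 9.8 m/s² × 291 m = 5.504×10^6 Pa = 54.32 atm
siltstone: 2360 kg/m³ × 9.8 m/s² × 4680 m = 1.082×10^8 Pa = 1068 atm
greenschist: 2890 kg/m³ × 9.8 m/s² × 7244 m = 2.052×10^8 Pa = 2025 atm
Total = 54.32 + 1068 + 2025 = 3147.4 atm

3100 atm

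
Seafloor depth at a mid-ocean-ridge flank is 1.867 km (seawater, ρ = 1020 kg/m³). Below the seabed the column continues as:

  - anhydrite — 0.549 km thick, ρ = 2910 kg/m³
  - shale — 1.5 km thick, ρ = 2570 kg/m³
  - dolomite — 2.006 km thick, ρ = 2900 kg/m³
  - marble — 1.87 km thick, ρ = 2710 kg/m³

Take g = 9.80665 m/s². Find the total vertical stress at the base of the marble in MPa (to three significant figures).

179 MPa

seawater: 1020 kg/m³ × 9.80665 m/s² × 1867 m = 1.868×10^7 Pa = 18.68 MPa
anhydrite: 2910 kg/m³ × 9.80665 m/s² × 549 m = 1.567×10^7 Pa = 15.67 MPa
shale: 2570 kg/m³ × 9.80665 m/s² × 1500 m = 3.780×10^7 Pa = 37.80 MPa
dolomite: 2900 kg/m³ × 9.80665 m/s² × 2006 m = 5.705×10^7 Pa = 57.05 MPa
marble: 2710 kg/m³ × 9.80665 m/s² × 1870 m = 4.970×10^7 Pa = 49.70 MPa
Total = 18.68 + 15.67 + 37.80 + 57.05 + 49.70 = 178.89 MPa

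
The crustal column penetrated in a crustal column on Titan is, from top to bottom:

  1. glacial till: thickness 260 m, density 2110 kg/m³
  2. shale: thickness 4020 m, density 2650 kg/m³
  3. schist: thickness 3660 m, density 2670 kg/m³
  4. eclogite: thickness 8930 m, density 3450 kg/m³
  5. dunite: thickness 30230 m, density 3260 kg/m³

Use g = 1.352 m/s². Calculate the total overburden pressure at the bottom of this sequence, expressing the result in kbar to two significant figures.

2.0 kbar

glacial till: 2110 kg/m³ × 1.352 m/s² × 260 m = 7.417×10^5 Pa = 7.417×10^-3 kbar
shale: 2650 kg/m³ × 1.352 m/s² × 4020 m = 1.440×10^7 Pa = 0.1440 kbar
schist: 2670 kg/m³ × 1.352 m/s² × 3660 m = 1.321×10^7 Pa = 0.1321 kbar
eclogite: 3450 kg/m³ × 1.352 m/s² × 8930 m = 4.165×10^7 Pa = 0.4165 kbar
dunite: 3260 kg/m³ × 1.352 m/s² × 30230 m = 1.332×10^8 Pa = 1.332 kbar
Total = 7.417×10^-3 + 0.1440 + 0.1321 + 0.4165 + 1.332 = 2.0325 kbar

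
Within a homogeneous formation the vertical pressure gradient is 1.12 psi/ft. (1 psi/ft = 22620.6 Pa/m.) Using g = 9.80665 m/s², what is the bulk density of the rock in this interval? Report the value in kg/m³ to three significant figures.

2580 kg/m³

ρ = (dP/dz)/g = 1.12 psi/ft / 9.80665 m/s² = 25335 Pa/m / 9.80665 m/s² = 2583.5 kg/m³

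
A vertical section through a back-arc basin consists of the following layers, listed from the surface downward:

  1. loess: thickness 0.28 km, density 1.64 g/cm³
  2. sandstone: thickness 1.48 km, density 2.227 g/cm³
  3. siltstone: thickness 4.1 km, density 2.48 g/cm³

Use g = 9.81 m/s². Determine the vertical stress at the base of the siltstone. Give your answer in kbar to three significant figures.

1.37 kbar

loess: 1640 kg/m³ × 9.81 m/s² × 280 m = 4.505×10^6 Pa = 0.04505 kbar
sandstone: 2227 kg/m³ × 9.81 m/s² × 1480 m = 3.233×10^7 Pa = 0.3233 kbar
siltstone: 2480 kg/m³ × 9.81 m/s² × 4100 m = 9.975×10^7 Pa = 0.9975 kbar
Total = 0.04505 + 0.3233 + 0.9975 = 1.3659 kbar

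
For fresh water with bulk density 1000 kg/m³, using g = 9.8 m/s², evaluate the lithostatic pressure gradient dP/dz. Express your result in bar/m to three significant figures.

0.0980 bar/m

dP/dz = ρg = 1000 kg/m³ × 9.8 m/s² = 9800.0 Pa/m
= 9800.0 Pa/m × (1 bar/m / 1.0000×10^5 Pa/m) = 0.098000 bar/m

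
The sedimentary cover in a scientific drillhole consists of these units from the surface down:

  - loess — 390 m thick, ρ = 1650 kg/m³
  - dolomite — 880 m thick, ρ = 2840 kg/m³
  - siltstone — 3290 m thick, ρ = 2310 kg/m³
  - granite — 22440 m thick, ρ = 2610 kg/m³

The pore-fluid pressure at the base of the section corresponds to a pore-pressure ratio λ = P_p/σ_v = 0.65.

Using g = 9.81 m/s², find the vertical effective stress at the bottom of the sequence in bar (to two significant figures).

Overburden (lithostatic) stress σ_v:
loess: 1650 kg/m³ × 9.81 m/s² × 390 m = 6.313×10^6 Pa = 6.313 MPa
dolomite: 2840 kg/m³ × 9.81 m/s² × 880 m = 2.452×10^7 Pa = 24.52 MPa
siltstone: 2310 kg/m³ × 9.81 m/s² × 3290 m = 7.456×10^7 Pa = 74.56 MPa
granite: 2610 kg/m³ × 9.81 m/s² × 22440 m = 5.746×10^8 Pa = 574.6 MPa
Total = 6.313 + 24.52 + 74.56 + 574.6 = 679.94 MPa
Pore pressure P_p = λ·σ_v = 0.65 × 679.9 MPa = 442.0 MPa
Effective stress σ' = σ_v − P_p = 679.9 − 442.0 = 237.98 MPa = 2379.8 bar

2400 bar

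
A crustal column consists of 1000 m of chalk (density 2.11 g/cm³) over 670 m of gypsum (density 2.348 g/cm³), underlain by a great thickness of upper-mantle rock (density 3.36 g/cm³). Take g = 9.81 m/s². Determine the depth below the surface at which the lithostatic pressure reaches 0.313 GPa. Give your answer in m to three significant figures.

10100 m

Pressure at base of upper layers: 2110×9.81×1000 + 2348×9.81×670 = 3.613×10^7 Pa = 0.03613 GPa
Remaining pressure to be supplied by upper-mantle rock: 3.130×10^8 − 3.613×10^7 = 2.769×10^8 Pa
Additional depth in upper-mantle rock = 2.769×10^8 Pa / (3360 kg/m³ × 9.81 m/s²) = 8399.7 m
Total depth = 1670 m + 8399.7 m = 10070 m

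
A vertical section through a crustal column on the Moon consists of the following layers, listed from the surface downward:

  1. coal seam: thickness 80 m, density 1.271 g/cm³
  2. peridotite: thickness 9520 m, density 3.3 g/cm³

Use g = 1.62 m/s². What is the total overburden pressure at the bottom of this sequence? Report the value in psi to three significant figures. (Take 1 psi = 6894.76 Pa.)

7410 psi

coal seam: 1271 kg/m³ × 1.62 m/s² × 80 m = 1.647×10^5 Pa = 23.89 psi
peridotite: 3300 kg/m³ × 1.62 m/s² × 9520 m = 5.089×10^7 Pa = 7382 psi
Total = 23.89 + 7382 = 7405.4 psi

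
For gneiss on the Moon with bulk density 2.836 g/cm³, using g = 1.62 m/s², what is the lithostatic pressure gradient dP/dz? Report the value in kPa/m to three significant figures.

4.59 kPa/m

dP/dz = ρg = 2836 kg/m³ × 1.62 m/s² = 4594.3 Pa/m
= 4594.3 Pa/m × (1 kPa/m / 1000.0 Pa/m) = 4.5943 kPa/m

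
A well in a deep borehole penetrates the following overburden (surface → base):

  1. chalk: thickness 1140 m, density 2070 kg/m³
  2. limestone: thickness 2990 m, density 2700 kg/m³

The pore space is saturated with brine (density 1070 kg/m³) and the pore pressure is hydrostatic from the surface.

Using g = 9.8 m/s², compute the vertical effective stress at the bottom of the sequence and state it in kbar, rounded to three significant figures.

Overburden (lithostatic) stress σ_v:
chalk: 2070 kg/m³ × 9.8 m/s² × 1140 m = 2.313×10^7 Pa = 23.13 MPa
limestone: 2700 kg/m³ × 9.8 m/s² × 2990 m = 7.912×10^7 Pa = 79.12 MPa
Total = 23.13 + 79.12 = 102.24 MPa
Pore pressure P_p = 1070 kg/m³ × 9.8 m/s² × 4130 m = 4.331×10^7 Pa = 43.31 MPa
Effective stress σ' = σ_v − P_p = 102.2 − 43.31 = 58.934 MPa = 0.58934 kbar

0.589 kbar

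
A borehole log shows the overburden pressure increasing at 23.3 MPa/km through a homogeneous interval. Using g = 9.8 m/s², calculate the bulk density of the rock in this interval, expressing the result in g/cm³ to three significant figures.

2.38 g/cm³

ρ = (dP/dz)/g = 23.3 MPa/km / 9.8 m/s² = 23300 Pa/m / 9.8 m/s² = 2377.6 kg/m³
= 2.378 g/cm³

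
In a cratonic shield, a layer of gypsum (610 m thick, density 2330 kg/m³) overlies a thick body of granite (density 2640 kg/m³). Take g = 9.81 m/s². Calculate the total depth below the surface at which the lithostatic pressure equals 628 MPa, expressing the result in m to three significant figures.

24300 m

Pressure at base of upper layers: 2330×9.81×610 = 1.394×10^7 Pa = 13.94 MPa
Remaining pressure to be supplied by granite: 6.280×10^8 − 1.394×10^7 = 6.141×10^8 Pa
Additional depth in granite = 6.141×10^8 Pa / (2640 kg/m³ × 9.81 m/s²) = 23710 m
Total depth = 610 m + 23710 m = 24320 m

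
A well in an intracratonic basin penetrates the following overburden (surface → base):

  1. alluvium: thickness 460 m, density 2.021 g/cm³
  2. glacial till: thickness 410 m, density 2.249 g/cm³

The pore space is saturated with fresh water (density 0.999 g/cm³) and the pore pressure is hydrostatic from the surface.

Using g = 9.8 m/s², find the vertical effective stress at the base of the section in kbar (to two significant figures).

Overburden (lithostatic) stress σ_v:
alluvium: 2021 kg/m³ × 9.8 m/s² × 460 m = 9.111×10^6 Pa = 9.111 MPa
glacial till: 2249 kg/m³ × 9.8 m/s² × 410 m = 9.036×10^6 Pa = 9.036 MPa
Total = 9.111 + 9.036 = 18.147 MPa
Pore pressure P_p = 999 kg/m³ × 9.8 m/s² × 870 m = 8.517×10^6 Pa = 8.517 MPa
Effective stress σ' = σ_v − P_p = 18.15 − 8.517 = 9.6297 MPa = 0.096297 kbar

0.096 kbar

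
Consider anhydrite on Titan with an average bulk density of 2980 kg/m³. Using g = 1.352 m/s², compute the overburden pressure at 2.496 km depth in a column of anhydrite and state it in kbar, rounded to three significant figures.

anhydrite: 2980 kg/m³ × 1.352 m/s² × 2496 m = 1.006×10^7 Pa = 0.1006 kbar

0.101 kbar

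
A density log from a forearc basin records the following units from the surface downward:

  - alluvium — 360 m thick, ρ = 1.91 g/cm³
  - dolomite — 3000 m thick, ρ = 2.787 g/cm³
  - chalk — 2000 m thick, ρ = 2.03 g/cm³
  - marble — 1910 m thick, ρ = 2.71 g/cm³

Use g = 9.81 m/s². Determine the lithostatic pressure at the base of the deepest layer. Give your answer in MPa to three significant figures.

alluvium: 1910 kg/m³ × 9.81 m/s² × 360 m = 6.745×10^6 Pa = 6.745 MPa
dolomite: 2787 kg/m³ × 9.81 m/s² × 3000 m = 8.202×10^7 Pa = 82.02 MPa
chalk: 2030 kg/m³ × 9.81 m/s² × 2000 m = 3.983×10^7 Pa = 39.83 MPa
marble: 2710 kg/m³ × 9.81 m/s² × 1910 m = 5.078×10^7 Pa = 50.78 MPa
Total = 6.745 + 82.02 + 39.83 + 50.78 = 179.37 MPa

179 MPa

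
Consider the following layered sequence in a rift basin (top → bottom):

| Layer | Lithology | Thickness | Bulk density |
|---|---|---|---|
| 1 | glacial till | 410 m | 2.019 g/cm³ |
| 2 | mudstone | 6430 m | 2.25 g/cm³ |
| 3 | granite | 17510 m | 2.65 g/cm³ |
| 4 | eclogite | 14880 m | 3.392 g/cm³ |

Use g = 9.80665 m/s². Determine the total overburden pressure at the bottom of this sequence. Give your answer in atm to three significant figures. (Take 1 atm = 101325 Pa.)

glacial till: 2019 kg/m³ × 9.80665 m/s² × 410 m = 8.118×10^6 Pa = 80.12 atm
mudstone: 2250 kg/m³ × 9.80665 m/s² × 6430 m = 1.419×10^8 Pa = 1400 atm
granite: 2650 kg/m³ × 9.80665 m/s² × 17510 m = 4.550×10^8 Pa = 4491 atm
eclogite: 3392 kg/m³ × 9.80665 m/s² × 14880 m = 4.950×10^8 Pa = 4885 atm
Total = 80.12 + 1400 + 4491 + 4885 = 10856 atm

10900 atm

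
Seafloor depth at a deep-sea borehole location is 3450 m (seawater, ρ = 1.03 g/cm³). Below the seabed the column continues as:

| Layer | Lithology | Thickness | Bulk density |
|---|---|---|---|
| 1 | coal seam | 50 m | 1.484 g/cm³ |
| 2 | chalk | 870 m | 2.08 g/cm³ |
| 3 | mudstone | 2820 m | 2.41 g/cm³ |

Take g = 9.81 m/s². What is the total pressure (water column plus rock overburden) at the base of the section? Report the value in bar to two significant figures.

seawater: 1030 kg/m³ × 9.81 m/s² × 3450 m = 3.486×10^7 Pa = 348.6 bar
coal seam: 1484 kg/m³ × 9.81 m/s² × 50 m = 7.279×10^5 Pa = 7.279 bar
chalk: 2080 kg/m³ × 9.81 m/s² × 870 m = 1.775×10^7 Pa = 177.5 bar
mudstone: 2410 kg/m³ × 9.81 m/s² × 2820 m = 6.667×10^7 Pa = 666.7 bar
Total = 348.6 + 7.279 + 177.5 + 666.7 = 1200.1 bar

1200 bar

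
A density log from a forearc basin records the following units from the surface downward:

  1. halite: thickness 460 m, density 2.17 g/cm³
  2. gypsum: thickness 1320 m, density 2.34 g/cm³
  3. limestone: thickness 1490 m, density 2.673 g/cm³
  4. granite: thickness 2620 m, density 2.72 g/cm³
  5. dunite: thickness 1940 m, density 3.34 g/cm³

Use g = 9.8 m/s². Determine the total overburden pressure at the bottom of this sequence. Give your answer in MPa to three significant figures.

halite: 2170 kg/m³ × 9.8 m/s² × 460 m = 9.782×10^6 Pa = 9.782 MPa
gypsum: 2340 kg/m³ × 9.8 m/s² × 1320 m = 3.027×10^7 Pa = 30.27 MPa
limestone: 2673 kg/m³ × 9.8 m/s² × 1490 m = 3.903×10^7 Pa = 39.03 MPa
granite: 2720 kg/m³ × 9.8 m/s² × 2620 m = 6.984×10^7 Pa = 69.84 MPa
dunite: 3340 kg/m³ × 9.8 m/s² × 1940 m = 6.350×10^7 Pa = 63.50 MPa
Total = 9.782 + 30.27 + 39.03 + 69.84 + 63.50 = 212.42 MPa

212 MPa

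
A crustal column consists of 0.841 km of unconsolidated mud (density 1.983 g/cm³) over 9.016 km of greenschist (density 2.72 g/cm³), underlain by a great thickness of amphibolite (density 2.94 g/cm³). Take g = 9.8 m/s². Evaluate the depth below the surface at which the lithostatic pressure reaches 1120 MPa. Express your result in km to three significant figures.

Pressure at base of upper layers: 1983×9.8×841 + 2720×9.8×9016 = 2.567×10^8 Pa = 256.7 MPa
Remaining pressure to be supplied by amphibolite: 1.120×10^9 − 2.567×10^8 = 8.633×10^8 Pa
Additional depth in amphibolite = 8.633×10^8 Pa / (2940 kg/m³ × 9.8 m/s²) = 29964 m
Total depth = 9857 m + 29964 m = 39821 m
= 39.821 km

39.8 km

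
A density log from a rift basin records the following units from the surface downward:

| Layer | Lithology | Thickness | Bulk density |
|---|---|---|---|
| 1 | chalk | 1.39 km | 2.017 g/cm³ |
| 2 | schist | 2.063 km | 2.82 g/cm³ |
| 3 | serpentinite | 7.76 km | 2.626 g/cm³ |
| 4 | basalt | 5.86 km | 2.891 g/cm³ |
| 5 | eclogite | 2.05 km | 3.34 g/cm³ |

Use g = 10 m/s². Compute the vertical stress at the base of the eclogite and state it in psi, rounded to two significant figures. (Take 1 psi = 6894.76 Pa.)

77000 psi

chalk: 2017 kg/m³ × 10 m/s² × 1390 m = 2.804×10^7 Pa = 4066 psi
schist: 2820 kg/m³ × 10 m/s² × 2063 m = 5.818×10^7 Pa = 8438 psi
serpentinite: 2626 kg/m³ × 10 m/s² × 7760 m = 2.038×10^8 Pa = 29555 psi
basalt: 2891 kg/m³ × 10 m/s² × 5860 m = 1.694×10^8 Pa = 24571 psi
eclogite: 3340 kg/m³ × 10 m/s² × 2050 m = 6.847×10^7 Pa = 9931 psi
Total = 4066 + 8438 + 29555 + 24571 + 9931 = 76562 psi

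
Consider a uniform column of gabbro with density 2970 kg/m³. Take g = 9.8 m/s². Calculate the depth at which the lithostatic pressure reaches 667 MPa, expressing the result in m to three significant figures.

h = P/(ρg) = 667 MPa / (2970 kg/m³ × 9.8 m/s²) = 6.670×10^8 Pa / 29106 Pa/m = 22916 m

22900 m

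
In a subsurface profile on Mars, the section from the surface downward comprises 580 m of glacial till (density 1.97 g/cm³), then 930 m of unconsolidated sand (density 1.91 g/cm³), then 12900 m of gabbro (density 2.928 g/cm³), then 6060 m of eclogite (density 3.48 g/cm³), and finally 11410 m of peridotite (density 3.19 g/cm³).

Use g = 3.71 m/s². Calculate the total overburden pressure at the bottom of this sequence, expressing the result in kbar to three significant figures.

glacial till: 1970 kg/m³ × 3.71 m/s² × 580 m = 4.239×10^6 Pa = 0.04239 kbar
unconsolidated sand: 1910 kg/m³ × 3.71 m/s² × 930 m = 6.590×10^6 Pa = 0.06590 kbar
gabbro: 2928 kg/m³ × 3.71 m/s² × 12900 m = 1.401×10^8 Pa = 1.401 kbar
eclogite: 3480 kg/m³ × 3.71 m/s² × 6060 m = 7.824×10^7 Pa = 0.7824 kbar
peridotite: 3190 kg/m³ × 3.71 m/s² × 11410 m = 1.350×10^8 Pa = 1.350 kbar
Total = 0.04239 + 0.06590 + 1.401 + 0.7824 + 1.350 = 3.6424 kbar

3.64 kbar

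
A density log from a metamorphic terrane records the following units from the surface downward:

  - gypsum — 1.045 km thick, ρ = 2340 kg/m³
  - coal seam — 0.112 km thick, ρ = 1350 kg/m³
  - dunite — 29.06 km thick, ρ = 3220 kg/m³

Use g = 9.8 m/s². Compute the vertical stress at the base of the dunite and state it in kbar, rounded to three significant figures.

9.42 kbar

gypsum: 2340 kg/m³ × 9.8 m/s² × 1045 m = 2.396×10^7 Pa = 0.2396 kbar
coal seam: 1350 kg/m³ × 9.8 m/s² × 112 m = 1.482×10^6 Pa = 0.01482 kbar
dunite: 3220 kg/m³ × 9.8 m/s² × 29060 m = 9.170×10^8 Pa = 9.170 kbar
Total = 0.2396 + 0.01482 + 9.170 = 9.4246 kbar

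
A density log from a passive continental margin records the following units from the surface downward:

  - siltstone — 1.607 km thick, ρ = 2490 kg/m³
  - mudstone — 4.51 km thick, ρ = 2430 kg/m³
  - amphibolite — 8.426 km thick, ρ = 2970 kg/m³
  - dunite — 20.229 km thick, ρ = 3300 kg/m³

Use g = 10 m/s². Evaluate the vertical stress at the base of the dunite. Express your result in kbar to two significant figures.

11 kbar

siltstone: 2490 kg/m³ × 10 m/s² × 1607 m = 4.001×10^7 Pa = 0.4001 kbar
mudstone: 2430 kg/m³ × 10 m/s² × 4510 m = 1.096×10^8 Pa = 1.096 kbar
amphibolite: 2970 kg/m³ × 10 m/s² × 8426 m = 2.503×10^8 Pa = 2.503 kbar
dunite: 3300 kg/m³ × 10 m/s² × 20229 m = 6.676×10^8 Pa = 6.676 kbar
Total = 0.4001 + 1.096 + 2.503 + 6.676 = 10.674 kbar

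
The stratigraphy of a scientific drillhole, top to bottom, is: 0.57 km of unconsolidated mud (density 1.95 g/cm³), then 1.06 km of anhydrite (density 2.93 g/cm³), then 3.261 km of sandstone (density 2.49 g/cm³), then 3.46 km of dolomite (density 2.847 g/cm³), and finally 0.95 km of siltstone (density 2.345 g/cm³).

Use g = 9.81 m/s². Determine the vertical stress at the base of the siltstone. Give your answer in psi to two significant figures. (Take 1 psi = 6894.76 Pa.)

unconsolidated mud: 1950 kg/m³ × 9.81 m/s² × 570 m = 1.090×10^7 Pa = 1581 psi
anhydrite: 2930 kg/m³ × 9.81 m/s² × 1060 m = 3.047×10^7 Pa = 4419 psi
sandstone: 2490 kg/m³ × 9.81 m/s² × 3261 m = 7.966×10^7 Pa = 11553 psi
dolomite: 2847 kg/m³ × 9.81 m/s² × 3460 m = 9.663×10^7 Pa = 14016 psi
siltstone: 2345 kg/m³ × 9.81 m/s² × 950 m = 2.185×10^7 Pa = 3170 psi
Total = 1581 + 4419 + 11553 + 14016 + 3170 = 34739 psi

35000 psi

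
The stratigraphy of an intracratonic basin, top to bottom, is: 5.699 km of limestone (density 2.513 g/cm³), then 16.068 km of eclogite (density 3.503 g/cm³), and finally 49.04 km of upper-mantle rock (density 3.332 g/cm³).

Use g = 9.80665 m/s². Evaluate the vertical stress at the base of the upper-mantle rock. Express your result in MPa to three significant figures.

limestone: 2513 kg/m³ × 9.80665 m/s² × 5699 m = 1.404×10^8 Pa = 140.4 MPa
eclogite: 3503 kg/m³ × 9.80665 m/s² × 16068 m = 5.520×10^8 Pa = 552.0 MPa
upper-mantle rock: 3332 kg/m³ × 9.80665 m/s² × 49040 m = 1.602×10^9 Pa = 1602 MPa
Total = 140.4 + 552.0 + 1602 = 2294.8 MPa

2290 MPa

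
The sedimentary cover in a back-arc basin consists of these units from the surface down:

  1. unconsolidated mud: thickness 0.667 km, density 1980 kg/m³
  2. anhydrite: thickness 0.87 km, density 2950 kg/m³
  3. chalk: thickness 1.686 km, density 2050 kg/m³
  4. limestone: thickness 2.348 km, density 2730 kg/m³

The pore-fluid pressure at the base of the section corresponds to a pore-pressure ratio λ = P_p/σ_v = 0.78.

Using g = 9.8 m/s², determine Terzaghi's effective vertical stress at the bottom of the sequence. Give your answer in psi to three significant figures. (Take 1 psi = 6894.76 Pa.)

Overburden (lithostatic) stress σ_v:
unconsolidated mud: 1980 kg/m³ × 9.8 m/s² × 667 m = 1.294×10^7 Pa = 12.94 MPa
anhydrite: 2950 kg/m³ × 9.8 m/s² × 870 m = 2.515×10^7 Pa = 25.15 MPa
chalk: 2050 kg/m³ × 9.8 m/s² × 1686 m = 3.387×10^7 Pa = 33.87 MPa
limestone: 2730 kg/m³ × 9.8 m/s² × 2348 m = 6.282×10^7 Pa = 62.82 MPa
Total = 12.94 + 25.15 + 33.87 + 62.82 = 134.78 MPa
Pore pressure P_p = λ·σ_v = 0.78 × 134.8 MPa = 105.1 MPa
Effective stress σ' = σ_v − P_p = 134.8 − 105.1 = 29.653 MPa = 4300.7 psi

4300 psi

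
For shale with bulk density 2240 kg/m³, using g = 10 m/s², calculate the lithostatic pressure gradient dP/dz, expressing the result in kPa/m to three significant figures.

22.4 kPa/m

dP/dz = ρg = 2240 kg/m³ × 10 m/s² = 22400 Pa/m
= 22400 Pa/m × (1 kPa/m / 1000.0 Pa/m) = 22.400 kPa/m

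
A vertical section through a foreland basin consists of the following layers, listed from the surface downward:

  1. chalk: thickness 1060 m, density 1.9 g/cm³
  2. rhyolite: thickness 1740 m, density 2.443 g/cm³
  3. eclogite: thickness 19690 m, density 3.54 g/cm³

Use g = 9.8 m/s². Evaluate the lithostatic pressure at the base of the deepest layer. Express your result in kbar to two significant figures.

7.4 kbar

chalk: 1900 kg/m³ × 9.8 m/s² × 1060 m = 1.974×10^7 Pa = 0.1974 kbar
rhyolite: 2443 kg/m³ × 9.8 m/s² × 1740 m = 4.166×10^7 Pa = 0.4166 kbar
eclogite: 3540 kg/m³ × 9.8 m/s² × 19690 m = 6.831×10^8 Pa = 6.831 kbar
Total = 0.1974 + 0.4166 + 6.831 = 7.4448 kbar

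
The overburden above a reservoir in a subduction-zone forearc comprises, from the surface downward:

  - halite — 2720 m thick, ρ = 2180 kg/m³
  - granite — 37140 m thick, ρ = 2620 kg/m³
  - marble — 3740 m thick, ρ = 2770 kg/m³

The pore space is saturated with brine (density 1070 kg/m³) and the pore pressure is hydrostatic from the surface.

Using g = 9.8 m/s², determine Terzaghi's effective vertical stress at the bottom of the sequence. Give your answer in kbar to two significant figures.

6.6 kbar

Overburden (lithostatic) stress σ_v:
halite: 2180 kg/m³ × 9.8 m/s² × 2720 m = 5.811×10^7 Pa = 58.11 MPa
granite: 2620 kg/m³ × 9.8 m/s² × 37140 m = 9.536×10^8 Pa = 953.6 MPa
marble: 2770 kg/m³ × 9.8 m/s² × 3740 m = 1.015×10^8 Pa = 101.5 MPa
Total = 58.11 + 953.6 + 101.5 = 1113.2 MPa
Pore pressure P_p = 1070 kg/m³ × 9.8 m/s² × 43600 m = 4.572×10^8 Pa = 457.2 MPa
Effective stress σ' = σ_v − P_p = 1113 − 457.2 = 656.05 MPa = 6.5605 kbar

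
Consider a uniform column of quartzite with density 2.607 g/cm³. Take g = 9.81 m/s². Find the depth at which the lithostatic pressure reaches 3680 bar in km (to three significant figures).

14.4 km

h = P/(ρg) = 3680 bar / (2607 kg/m³ × 9.81 m/s²) = 3.680×10^8 Pa / 25575 Pa/m = 14389 m
= 14.389 km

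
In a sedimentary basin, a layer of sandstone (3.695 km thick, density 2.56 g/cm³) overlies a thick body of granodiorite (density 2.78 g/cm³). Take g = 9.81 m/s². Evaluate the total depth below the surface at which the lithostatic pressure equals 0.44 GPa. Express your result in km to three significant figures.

16.4 km

Pressure at base of upper layers: 2560×9.81×3695 = 9.279×10^7 Pa = 0.09279 GPa
Remaining pressure to be supplied by granodiorite: 4.400×10^8 − 9.279×10^7 = 3.472×10^8 Pa
Additional depth in granodiorite = 3.472×10^8 Pa / (2780 kg/m³ × 9.81 m/s²) = 12731 m
Total depth = 3695 m + 12731 m = 16426 m
= 16.426 km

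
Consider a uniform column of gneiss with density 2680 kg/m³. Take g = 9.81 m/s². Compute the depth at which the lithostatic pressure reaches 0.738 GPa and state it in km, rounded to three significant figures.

28.1 km

h = P/(ρg) = 0.738 GPa / (2680 kg/m³ × 9.81 m/s²) = 7.380×10^8 Pa / 26291 Pa/m = 28071 m
= 28.071 km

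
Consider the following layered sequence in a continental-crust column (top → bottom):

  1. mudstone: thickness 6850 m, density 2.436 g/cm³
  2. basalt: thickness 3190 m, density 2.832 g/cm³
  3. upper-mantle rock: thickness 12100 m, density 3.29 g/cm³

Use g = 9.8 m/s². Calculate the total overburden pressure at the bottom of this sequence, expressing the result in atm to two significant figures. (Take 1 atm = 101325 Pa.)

6300 atm

mudstone: 2436 kg/m³ × 9.8 m/s² × 6850 m = 1.635×10^8 Pa = 1614 atm
basalt: 2832 kg/m³ × 9.8 m/s² × 3190 m = 8.853×10^7 Pa = 873.8 atm
upper-mantle rock: 3290 kg/m³ × 9.8 m/s² × 12100 m = 3.901×10^8 Pa = 3850 atm
Total = 1614 + 873.8 + 3850 = 6337.9 atm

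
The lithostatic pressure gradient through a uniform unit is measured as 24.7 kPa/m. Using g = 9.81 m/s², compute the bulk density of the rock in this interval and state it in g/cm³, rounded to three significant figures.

2.52 g/cm³

ρ = (dP/dz)/g = 24.7 kPa/m / 9.81 m/s² = 24700 Pa/m / 9.81 m/s² = 2517.8 kg/m³
= 2.518 g/cm³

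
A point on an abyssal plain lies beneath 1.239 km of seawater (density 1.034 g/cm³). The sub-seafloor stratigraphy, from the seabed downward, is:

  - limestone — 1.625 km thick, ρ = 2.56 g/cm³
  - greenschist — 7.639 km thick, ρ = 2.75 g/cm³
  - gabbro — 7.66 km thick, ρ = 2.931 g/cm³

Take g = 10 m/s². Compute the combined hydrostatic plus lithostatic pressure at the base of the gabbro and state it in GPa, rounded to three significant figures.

0.489 GPa

seawater: 1034 kg/m³ × 10 m/s² × 1239 m = 1.281×10^7 Pa = 0.01281 GPa
limestone: 2560 kg/m³ × 10 m/s² × 1625 m = 4.160×10^7 Pa = 0.04160 GPa
greenschist: 2750 kg/m³ × 10 m/s² × 7639 m = 2.101×10^8 Pa = 0.2101 GPa
gabbro: 2931 kg/m³ × 10 m/s² × 7660 m = 2.245×10^8 Pa = 0.2245 GPa
Total = 0.01281 + 0.04160 + 0.2101 + 0.2245 = 0.48900 GPa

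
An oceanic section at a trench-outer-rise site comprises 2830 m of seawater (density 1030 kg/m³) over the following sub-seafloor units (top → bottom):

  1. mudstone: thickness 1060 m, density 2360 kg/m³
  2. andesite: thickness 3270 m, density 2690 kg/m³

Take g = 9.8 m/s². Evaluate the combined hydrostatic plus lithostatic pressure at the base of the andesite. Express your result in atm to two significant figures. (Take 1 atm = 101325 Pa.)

1400 atm

seawater: 1030 kg/m³ × 9.8 m/s² × 2830 m = 2.857×10^7 Pa = 281.9 atm
mudstone: 2360 kg/m³ × 9.8 m/s² × 1060 m = 2.452×10^7 Pa = 242.0 atm
andesite: 2690 kg/m³ × 9.8 m/s² × 3270 m = 8.620×10^7 Pa = 850.8 atm
Total = 281.9 + 242.0 + 850.8 = 1374.6 atm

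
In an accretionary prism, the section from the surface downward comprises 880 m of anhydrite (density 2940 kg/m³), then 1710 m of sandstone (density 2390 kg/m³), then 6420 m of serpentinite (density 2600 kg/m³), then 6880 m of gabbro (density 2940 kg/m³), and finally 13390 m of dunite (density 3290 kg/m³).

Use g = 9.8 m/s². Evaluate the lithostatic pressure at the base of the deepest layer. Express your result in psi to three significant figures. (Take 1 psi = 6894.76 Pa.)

125000 psi

anhydrite: 2940 kg/m³ × 9.8 m/s² × 880 m = 2.535×10^7 Pa = 3677 psi
sandstone: 2390 kg/m³ × 9.8 m/s² × 1710 m = 4.005×10^7 Pa = 5809 psi
serpentinite: 2600 kg/m³ × 9.8 m/s² × 6420 m = 1.636×10^8 Pa = 23726 psi
gabbro: 2940 kg/m³ × 9.8 m/s² × 6880 m = 1.982×10^8 Pa = 28750 psi
dunite: 3290 kg/m³ × 9.8 m/s² × 13390 m = 4.317×10^8 Pa = 62616 psi
Total = 3677 + 5809 + 23726 + 28750 + 62616 = 1.2458×10^5 psi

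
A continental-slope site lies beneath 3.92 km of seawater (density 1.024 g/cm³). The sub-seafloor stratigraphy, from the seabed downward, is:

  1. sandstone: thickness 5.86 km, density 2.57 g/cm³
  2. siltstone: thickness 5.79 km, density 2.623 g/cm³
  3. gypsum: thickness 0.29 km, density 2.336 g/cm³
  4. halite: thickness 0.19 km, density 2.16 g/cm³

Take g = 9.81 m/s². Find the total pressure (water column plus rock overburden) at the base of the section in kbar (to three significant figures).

seawater: 1024 kg/m³ × 9.81 m/s² × 3920 m = 3.938×10^7 Pa = 0.3938 kbar
sandstone: 2570 kg/m³ × 9.81 m/s² × 5860 m = 1.477×10^8 Pa = 1.477 kbar
siltstone: 2623 kg/m³ × 9.81 m/s² × 5790 m = 1.490×10^8 Pa = 1.490 kbar
gypsum: 2336 kg/m³ × 9.81 m/s² × 290 m = 6.646×10^6 Pa = 0.06646 kbar
halite: 2160 kg/m³ × 9.81 m/s² × 190 m = 4.026×10^6 Pa = 0.04026 kbar
Total = 0.3938 + 1.477 + 1.490 + 0.06646 + 0.04026 = 3.4678 kbar

3.47 kbar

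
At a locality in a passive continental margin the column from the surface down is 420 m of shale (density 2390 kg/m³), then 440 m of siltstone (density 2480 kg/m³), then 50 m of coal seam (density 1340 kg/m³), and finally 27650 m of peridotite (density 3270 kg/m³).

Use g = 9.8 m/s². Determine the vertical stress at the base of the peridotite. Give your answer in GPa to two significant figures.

0.91 GPa

shale: 2390 kg/m³ × 9.8 m/s² × 420 m = 9.837×10^6 Pa = 9.837×10^-3 GPa
siltstone: 2480 kg/m³ × 9.8 m/s² × 440 m = 1.069×10^7 Pa = 0.01069 GPa
coal seam: 1340 kg/m³ × 9.8 m/s² × 50 m = 6.566×10^5 Pa = 6.566×10^-4 GPa
peridotite: 3270 kg/m³ × 9.8 m/s² × 27650 m = 8.861×10^8 Pa = 0.8861 GPa
Total = 9.837×10^-3 + 0.01069 + 6.566×10^-4 + 0.8861 = 0.90726 GPa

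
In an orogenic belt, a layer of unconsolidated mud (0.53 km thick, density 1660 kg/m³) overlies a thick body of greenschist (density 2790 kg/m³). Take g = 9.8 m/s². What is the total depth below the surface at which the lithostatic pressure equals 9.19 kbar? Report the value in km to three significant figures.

Pressure at base of upper layers: 1660×9.8×530 = 8.622×10^6 Pa = 0.08622 kbar
Remaining pressure to be supplied by greenschist: 9.190×10^8 − 8.622×10^6 = 9.104×10^8 Pa
Additional depth in greenschist = 9.104×10^8 Pa / (2790 kg/m³ × 9.8 m/s²) = 33296 m
Total depth = 530 m + 33296 m = 33826 m
= 33.826 km

33.8 km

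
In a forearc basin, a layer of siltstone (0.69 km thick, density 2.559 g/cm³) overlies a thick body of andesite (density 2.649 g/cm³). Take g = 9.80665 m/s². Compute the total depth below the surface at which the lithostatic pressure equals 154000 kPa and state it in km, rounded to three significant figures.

Pressure at base of upper layers: 2559×9.80665×690 = 1.732×10^7 Pa = 17316 kPa
Remaining pressure to be supplied by andesite: 1.540×10^8 − 1.732×10^7 = 1.367×10^8 Pa
Additional depth in andesite = 1.367×10^8 Pa / (2649 kg/m³ × 9.80665 m/s²) = 5261.6 m
Total depth = 690 m + 5261.6 m = 5951.6 m
= 5.9516 km

5.95 km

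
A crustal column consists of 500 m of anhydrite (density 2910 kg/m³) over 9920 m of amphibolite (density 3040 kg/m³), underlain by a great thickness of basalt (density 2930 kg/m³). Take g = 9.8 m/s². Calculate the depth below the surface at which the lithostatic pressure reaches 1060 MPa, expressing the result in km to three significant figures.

36.5 km

Pressure at base of upper layers: 2910×9.8×500 + 3040×9.8×9920 = 3.098×10^8 Pa = 309.8 MPa
Remaining pressure to be supplied by basalt: 1.060×10^9 − 3.098×10^8 = 7.502×10^8 Pa
Additional depth in basalt = 7.502×10^8 Pa / (2930 kg/m³ × 9.8 m/s²) = 26127 m
Total depth = 10420 m + 26127 m = 36547 m
= 36.547 km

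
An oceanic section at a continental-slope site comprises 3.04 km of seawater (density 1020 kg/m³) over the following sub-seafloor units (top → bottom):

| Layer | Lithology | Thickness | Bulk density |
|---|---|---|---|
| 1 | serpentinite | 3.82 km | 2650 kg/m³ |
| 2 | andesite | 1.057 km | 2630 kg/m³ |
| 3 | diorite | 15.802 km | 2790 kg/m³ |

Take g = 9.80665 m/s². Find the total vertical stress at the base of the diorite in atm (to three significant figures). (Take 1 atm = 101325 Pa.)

5820 atm

seawater: 1020 kg/m³ × 9.80665 m/s² × 3040 m = 3.041×10^7 Pa = 300.1 atm
serpentinite: 2650 kg/m³ × 9.80665 m/s² × 3820 m = 9.927×10^7 Pa = 979.7 atm
andesite: 2630 kg/m³ × 9.80665 m/s² × 1057 m = 2.726×10^7 Pa = 269.1 atm
diorite: 2790 kg/m³ × 9.80665 m/s² × 15802 m = 4.324×10^8 Pa = 4267 atm
Total = 300.1 + 979.7 + 269.1 + 4267 = 5815.9 atm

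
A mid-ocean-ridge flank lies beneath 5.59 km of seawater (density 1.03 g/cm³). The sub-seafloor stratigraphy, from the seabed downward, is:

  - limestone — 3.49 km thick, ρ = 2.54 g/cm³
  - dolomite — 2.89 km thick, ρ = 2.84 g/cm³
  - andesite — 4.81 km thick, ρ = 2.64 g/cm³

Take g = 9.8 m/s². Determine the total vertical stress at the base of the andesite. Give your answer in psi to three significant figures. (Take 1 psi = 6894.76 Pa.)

50500 psi

seawater: 1030 kg/m³ × 9.8 m/s² × 5590 m = 5.643×10^7 Pa = 8184 psi
limestone: 2540 kg/m³ × 9.8 m/s² × 3490 m = 8.687×10^7 Pa = 12600 psi
dolomite: 2840 kg/m³ × 9.8 m/s² × 2890 m = 8.043×10^7 Pa = 11666 psi
andesite: 2640 kg/m³ × 9.8 m/s² × 4810 m = 1.244×10^8 Pa = 18049 psi
Total = 8184 + 12600 + 11666 + 18049 = 50499 psi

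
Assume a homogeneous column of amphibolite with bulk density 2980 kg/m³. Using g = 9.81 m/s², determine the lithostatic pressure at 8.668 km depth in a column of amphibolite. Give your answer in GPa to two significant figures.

amphibolite: 2980 kg/m³ × 9.81 m/s² × 8668 m = 2.534×10^8 Pa = 0.2534 GPa

0.25 GPa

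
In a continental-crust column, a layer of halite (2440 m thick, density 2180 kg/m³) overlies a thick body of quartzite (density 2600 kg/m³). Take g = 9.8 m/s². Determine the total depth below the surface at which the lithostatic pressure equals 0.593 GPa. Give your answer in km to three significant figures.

Pressure at base of upper layers: 2180×9.8×2440 = 5.213×10^7 Pa = 0.05213 GPa
Remaining pressure to be supplied by quartzite: 5.930×10^8 − 5.213×10^7 = 5.409×10^8 Pa
Additional depth in quartzite = 5.409×10^8 Pa / (2600 kg/m³ × 9.8 m/s²) = 21227 m
Total depth = 2440 m + 21227 m = 23667 m
= 23.667 km

23.7 km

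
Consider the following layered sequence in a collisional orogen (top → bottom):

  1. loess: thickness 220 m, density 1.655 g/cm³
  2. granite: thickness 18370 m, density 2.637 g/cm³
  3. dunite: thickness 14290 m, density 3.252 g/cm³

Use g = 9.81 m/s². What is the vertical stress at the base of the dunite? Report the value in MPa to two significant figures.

loess: 1655 kg/m³ × 9.81 m/s² × 220 m = 3.572×10^6 Pa = 3.572 MPa
granite: 2637 kg/m³ × 9.81 m/s² × 18370 m = 4.752×10^8 Pa = 475.2 MPa
dunite: 3252 kg/m³ × 9.81 m/s² × 14290 m = 4.559×10^8 Pa = 455.9 MPa
Total = 3.572 + 475.2 + 455.9 = 934.67 MPa

930 MPa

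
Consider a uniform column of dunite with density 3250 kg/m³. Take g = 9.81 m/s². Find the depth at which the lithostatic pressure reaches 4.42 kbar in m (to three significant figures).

13900 m

h = P/(ρg) = 4.42 kbar / (3250 kg/m³ × 9.81 m/s²) = 4.420×10^8 Pa / 31882 Pa/m = 13863 m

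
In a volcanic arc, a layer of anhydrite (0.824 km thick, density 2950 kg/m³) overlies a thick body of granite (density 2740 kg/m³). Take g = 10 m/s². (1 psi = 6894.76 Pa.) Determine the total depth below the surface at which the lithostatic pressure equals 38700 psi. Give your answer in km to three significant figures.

9.68 km

Pressure at base of upper layers: 2950×10×824 = 2.431×10^7 Pa = 3526 psi
Remaining pressure to be supplied by granite: 2.668×10^8 − 2.431×10^7 = 2.425×10^8 Pa
Additional depth in granite = 2.425×10^8 Pa / (2740 kg/m³ × 10 m/s²) = 8851.1 m
Total depth = 824 m + 8851.1 m = 9675.1 m
= 9.6751 km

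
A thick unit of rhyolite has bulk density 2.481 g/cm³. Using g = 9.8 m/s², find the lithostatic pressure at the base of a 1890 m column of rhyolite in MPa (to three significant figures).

rhyolite: 2481 kg/m³ × 9.8 m/s² × 1890 m = 4.595×10^7 Pa = 45.95 MPa

46.0 MPa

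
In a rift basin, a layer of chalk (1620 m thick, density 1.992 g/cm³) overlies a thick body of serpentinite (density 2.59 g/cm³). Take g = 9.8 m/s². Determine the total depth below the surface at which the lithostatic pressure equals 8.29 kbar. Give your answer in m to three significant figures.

33000 m

Pressure at base of upper layers: 1992×9.8×1620 = 3.162×10^7 Pa = 0.3162 kbar
Remaining pressure to be supplied by serpentinite: 8.290×10^8 − 3.162×10^7 = 7.974×10^8 Pa
Additional depth in serpentinite = 7.974×10^8 Pa / (2590 kg/m³ × 9.8 m/s²) = 31415 m
Total depth = 1620 m + 31415 m = 33035 m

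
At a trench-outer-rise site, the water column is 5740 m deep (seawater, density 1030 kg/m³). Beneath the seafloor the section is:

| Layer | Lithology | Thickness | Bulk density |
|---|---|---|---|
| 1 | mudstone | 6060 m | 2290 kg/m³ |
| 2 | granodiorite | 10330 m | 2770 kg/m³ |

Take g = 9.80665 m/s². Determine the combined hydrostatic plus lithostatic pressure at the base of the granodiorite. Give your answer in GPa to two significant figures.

seawater: 1030 kg/m³ × 9.80665 m/s² × 5740 m = 5.798×10^7 Pa = 0.05798 GPa
mudstone: 2290 kg/m³ × 9.80665 m/s² × 6060 m = 1.361×10^8 Pa = 0.1361 GPa
granodiorite: 2770 kg/m³ × 9.80665 m/s² × 10330 m = 2.806×10^8 Pa = 0.2806 GPa
Total = 0.05798 + 0.1361 + 0.2806 = 0.47468 GPa

0.47 GPa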